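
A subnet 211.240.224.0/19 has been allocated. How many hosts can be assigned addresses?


Host bits = 32 - 19 = 13
Total addresses = 2^13 = 8192
Usable = total - 2 (network and broadcast)
Usable hosts: 8190


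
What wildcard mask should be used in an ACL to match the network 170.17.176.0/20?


Subnet mask: 255.255.240.0
Wildcard = 255.255.255.255 - subnet mask
255 - 255 = 0
255 - 255 = 0
255 - 240 = 15
255 - 0 = 255
Wildcard: 0.0.15.255


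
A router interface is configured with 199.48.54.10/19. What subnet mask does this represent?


/19 means 19 network bits, 13 host bits
Binary: 11111111111111111110000000000000
Mask: 255.255.224.0


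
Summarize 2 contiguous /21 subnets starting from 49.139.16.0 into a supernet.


Original prefix: /21
Number of subnets: 2 = 2^1
New prefix = 21 - 1 = 20
Supernet: 49.139.16.0/20


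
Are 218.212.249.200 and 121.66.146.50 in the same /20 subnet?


Mask: 255.255.240.0
218.212.249.200 AND mask = 218.212.240.0
121.66.146.50 AND mask = 121.66.144.0
No, different subnets (218.212.240.0 vs 121.66.144.0)


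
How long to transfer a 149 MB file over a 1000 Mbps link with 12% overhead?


Effective throughput = 1000 * (1 - 12/100) = 880 Mbps
File size in Mb = 149 * 8 = 1192 Mb
Time = 1192 / 880
Time = 1.3545 seconds


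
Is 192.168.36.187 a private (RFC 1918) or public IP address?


RFC 1918 private ranges:
  10.0.0.0/8 (10.0.0.0 - 10.255.255.255)
  172.16.0.0/12 (172.16.0.0 - 172.31.255.255)
  192.168.0.0/16 (192.168.0.0 - 192.168.255.255)
Private (in 192.168.0.0/16)


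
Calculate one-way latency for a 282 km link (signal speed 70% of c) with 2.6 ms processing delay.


Speed = 0.7 * 3e5 km/s = 210000 km/s
Propagation delay = 282 / 210000 = 0.0013 s = 1.3429 ms
Processing delay = 2.6 ms
Total one-way latency = 3.9429 ms


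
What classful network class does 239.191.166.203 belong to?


First octet: 239
Binary: 11101111
1110xxxx -> Class D (224-239)
Class D (multicast), default mask N/A


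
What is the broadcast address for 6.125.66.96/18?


Network: 6.125.64.0/18
Host bits = 14
Set all host bits to 1:
Broadcast: 6.125.127.255


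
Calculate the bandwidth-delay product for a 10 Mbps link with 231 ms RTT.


BDP = bandwidth * RTT
= 10 Mbps * 231 ms
= 10 * 1e6 * 231 / 1000 bits
= 2310000 bits
= 288750 bytes
= 281.9824 KB
BDP = 2310000 bits (288750 bytes)


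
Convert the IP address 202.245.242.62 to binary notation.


202 = 11001010
245 = 11110101
242 = 11110010
62 = 00111110
Binary: 11001010.11110101.11110010.00111110


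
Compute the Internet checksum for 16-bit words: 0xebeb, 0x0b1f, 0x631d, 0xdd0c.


Sum all words (with carry folding):
+ 0xebeb = 0xebeb
+ 0x0b1f = 0xf70a
+ 0x631d = 0x5a28
+ 0xdd0c = 0x3735
One's complement: ~0x3735
Checksum = 0xc8ca


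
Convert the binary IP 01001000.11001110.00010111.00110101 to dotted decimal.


01001000 = 72
11001110 = 206
00010111 = 23
00110101 = 53
IP: 72.206.23.53


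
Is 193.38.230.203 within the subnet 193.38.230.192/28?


Subnet network: 193.38.230.192
Test IP AND mask: 193.38.230.192
Yes, 193.38.230.203 is in 193.38.230.192/28


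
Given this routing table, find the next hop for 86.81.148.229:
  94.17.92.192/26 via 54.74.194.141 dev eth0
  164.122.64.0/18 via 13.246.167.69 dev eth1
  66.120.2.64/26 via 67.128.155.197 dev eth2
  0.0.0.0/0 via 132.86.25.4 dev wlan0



Longest prefix match for 86.81.148.229:
  /26 94.17.92.192: no
  /18 164.122.64.0: no
  /26 66.120.2.64: no
  /0 0.0.0.0: MATCH
Selected: next-hop 132.86.25.4 via wlan0 (matched /0)


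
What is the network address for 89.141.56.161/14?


IP:   01011001.10001101.00111000.10100001
Mask: 11111111.11111100.00000000.00000000
AND operation:
Net:  01011001.10001100.00000000.00000000
Network: 89.140.0.0/14


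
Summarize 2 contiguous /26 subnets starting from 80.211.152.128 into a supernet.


Original prefix: /26
Number of subnets: 2 = 2^1
New prefix = 26 - 1 = 25
Supernet: 80.211.152.128/25


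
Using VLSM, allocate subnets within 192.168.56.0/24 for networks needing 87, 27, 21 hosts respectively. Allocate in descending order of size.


87 hosts -> /25 (126 usable): 192.168.56.0/25
27 hosts -> /27 (30 usable): 192.168.56.128/27
21 hosts -> /27 (30 usable): 192.168.56.160/27
Allocation: 192.168.56.0/25 (87 hosts, 126 usable); 192.168.56.128/27 (27 hosts, 30 usable); 192.168.56.160/27 (21 hosts, 30 usable)


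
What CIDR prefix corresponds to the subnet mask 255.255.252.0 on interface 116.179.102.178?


Binary: 11111111.11111111.11111100.00000000
Count leading 1s
Prefix: /22


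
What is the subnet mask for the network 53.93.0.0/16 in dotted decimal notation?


/16 means 16 network bits, 16 host bits
Binary: 11111111111111110000000000000000
Mask: 255.255.0.0


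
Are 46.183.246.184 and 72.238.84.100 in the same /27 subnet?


Mask: 255.255.255.224
46.183.246.184 AND mask = 46.183.246.160
72.238.84.100 AND mask = 72.238.84.96
No, different subnets (46.183.246.160 vs 72.238.84.96)


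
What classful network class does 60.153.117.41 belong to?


First octet: 60
Binary: 00111100
0xxxxxxx -> Class A (1-126)
Class A, default mask 255.0.0.0 (/8)


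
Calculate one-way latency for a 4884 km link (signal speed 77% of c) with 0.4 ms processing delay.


Speed = 0.77 * 3e5 km/s = 231000 km/s
Propagation delay = 4884 / 231000 = 0.0211 s = 21.1429 ms
Processing delay = 0.4 ms
Total one-way latency = 21.5429 ms


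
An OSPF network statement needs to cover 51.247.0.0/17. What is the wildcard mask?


Subnet mask: 255.255.128.0
Wildcard = 255.255.255.255 - subnet mask
255 - 255 = 0
255 - 255 = 0
255 - 128 = 127
255 - 0 = 255
Wildcard: 0.0.127.255


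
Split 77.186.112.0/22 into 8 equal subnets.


New prefix = 22 + 3 = 25
Each subnet has 128 addresses
  77.186.112.0/25
  77.186.112.128/25
  77.186.113.0/25
  77.186.113.128/25
  77.186.114.0/25
  77.186.114.128/25
  77.186.115.0/25
  77.186.115.128/25
Subnets: 77.186.112.0/25, 77.186.112.128/25, 77.186.113.0/25, 77.186.113.128/25, 77.186.114.0/25, 77.186.114.128/25, 77.186.115.0/25, 77.186.115.128/25


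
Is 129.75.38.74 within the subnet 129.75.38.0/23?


Subnet network: 129.75.38.0
Test IP AND mask: 129.75.38.0
Yes, 129.75.38.74 is in 129.75.38.0/23


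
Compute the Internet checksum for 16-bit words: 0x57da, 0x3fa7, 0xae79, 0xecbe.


Sum all words (with carry folding):
+ 0x57da = 0x57da
+ 0x3fa7 = 0x9781
+ 0xae79 = 0x45fb
+ 0xecbe = 0x32ba
One's complement: ~0x32ba
Checksum = 0xcd45


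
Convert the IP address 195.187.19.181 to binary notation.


195 = 11000011
187 = 10111011
19 = 00010011
181 = 10110101
Binary: 11000011.10111011.00010011.10110101


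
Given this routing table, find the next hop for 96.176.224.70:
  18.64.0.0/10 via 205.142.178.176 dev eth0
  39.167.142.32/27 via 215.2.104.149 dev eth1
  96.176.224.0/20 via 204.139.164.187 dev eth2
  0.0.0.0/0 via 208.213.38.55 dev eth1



Longest prefix match for 96.176.224.70:
  /10 18.64.0.0: no
  /27 39.167.142.32: no
  /20 96.176.224.0: MATCH
  /0 0.0.0.0: MATCH
Selected: next-hop 204.139.164.187 via eth2 (matched /20)


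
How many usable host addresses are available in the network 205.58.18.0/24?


Host bits = 32 - 24 = 8
Total addresses = 2^8 = 256
Usable = total - 2 (network and broadcast)
Usable hosts: 254


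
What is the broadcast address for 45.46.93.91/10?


Network: 45.0.0.0/10
Host bits = 22
Set all host bits to 1:
Broadcast: 45.63.255.255


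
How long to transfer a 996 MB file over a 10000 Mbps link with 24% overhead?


Effective throughput = 10000 * (1 - 24/100) = 7600 Mbps
File size in Mb = 996 * 8 = 7968 Mb
Time = 7968 / 7600
Time = 1.0484 seconds


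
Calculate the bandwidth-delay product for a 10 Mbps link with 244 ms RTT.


BDP = bandwidth * RTT
= 10 Mbps * 244 ms
= 10 * 1e6 * 244 / 1000 bits
= 2440000 bits
= 305000 bytes
= 297.8516 KB
BDP = 2440000 bits (305000 bytes)


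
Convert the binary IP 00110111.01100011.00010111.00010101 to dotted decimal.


00110111 = 55
01100011 = 99
00010111 = 23
00010101 = 21
IP: 55.99.23.21


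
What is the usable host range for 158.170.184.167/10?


Network: 158.128.0.0
Broadcast: 158.191.255.255
First usable = network + 1
Last usable = broadcast - 1
Range: 158.128.0.1 to 158.191.255.254


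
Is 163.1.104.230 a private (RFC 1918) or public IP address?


RFC 1918 private ranges:
  10.0.0.0/8 (10.0.0.0 - 10.255.255.255)
  172.16.0.0/12 (172.16.0.0 - 172.31.255.255)
  192.168.0.0/16 (192.168.0.0 - 192.168.255.255)
Public (not in any RFC 1918 range)


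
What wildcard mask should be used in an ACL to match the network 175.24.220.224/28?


Subnet mask: 255.255.255.240
Wildcard = 255.255.255.255 - subnet mask
255 - 255 = 0
255 - 255 = 0
255 - 255 = 0
255 - 240 = 15
Wildcard: 0.0.0.15


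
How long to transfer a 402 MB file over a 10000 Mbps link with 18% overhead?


Effective throughput = 10000 * (1 - 18/100) = 8200 Mbps
File size in Mb = 402 * 8 = 3216 Mb
Time = 3216 / 8200
Time = 0.3922 seconds


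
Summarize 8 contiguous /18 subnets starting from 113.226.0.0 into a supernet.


Original prefix: /18
Number of subnets: 8 = 2^3
New prefix = 18 - 3 = 15
Supernet: 113.226.0.0/15


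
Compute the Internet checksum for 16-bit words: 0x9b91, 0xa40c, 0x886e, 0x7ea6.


Sum all words (with carry folding):
+ 0x9b91 = 0x9b91
+ 0xa40c = 0x3f9e
+ 0x886e = 0xc80c
+ 0x7ea6 = 0x46b3
One's complement: ~0x46b3
Checksum = 0xb94c


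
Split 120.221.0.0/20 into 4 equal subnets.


New prefix = 20 + 2 = 22
Each subnet has 1024 addresses
  120.221.0.0/22
  120.221.4.0/22
  120.221.8.0/22
  120.221.12.0/22
Subnets: 120.221.0.0/22, 120.221.4.0/22, 120.221.8.0/22, 120.221.12.0/22


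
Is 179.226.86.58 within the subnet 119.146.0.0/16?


Subnet network: 119.146.0.0
Test IP AND mask: 179.226.0.0
No, 179.226.86.58 is not in 119.146.0.0/16


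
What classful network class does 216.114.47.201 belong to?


First octet: 216
Binary: 11011000
110xxxxx -> Class C (192-223)
Class C, default mask 255.255.255.0 (/24)


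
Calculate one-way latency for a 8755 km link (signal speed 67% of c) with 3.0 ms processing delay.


Speed = 0.67 * 3e5 km/s = 201000 km/s
Propagation delay = 8755 / 201000 = 0.0436 s = 43.5572 ms
Processing delay = 3.0 ms
Total one-way latency = 46.5572 ms


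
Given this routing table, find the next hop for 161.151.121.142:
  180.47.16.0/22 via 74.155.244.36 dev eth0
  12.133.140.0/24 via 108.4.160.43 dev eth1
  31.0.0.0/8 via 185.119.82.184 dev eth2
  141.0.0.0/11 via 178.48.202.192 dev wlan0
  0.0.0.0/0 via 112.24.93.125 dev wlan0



Longest prefix match for 161.151.121.142:
  /22 180.47.16.0: no
  /24 12.133.140.0: no
  /8 31.0.0.0: no
  /11 141.0.0.0: no
  /0 0.0.0.0: MATCH
Selected: next-hop 112.24.93.125 via wlan0 (matched /0)


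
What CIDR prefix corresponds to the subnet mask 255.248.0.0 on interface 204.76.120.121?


Binary: 11111111.11111000.00000000.00000000
Count leading 1s
Prefix: /13


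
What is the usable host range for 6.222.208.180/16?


Network: 6.222.0.0
Broadcast: 6.222.255.255
First usable = network + 1
Last usable = broadcast - 1
Range: 6.222.0.1 to 6.222.255.254


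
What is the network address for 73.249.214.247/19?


IP:   01001001.11111001.11010110.11110111
Mask: 11111111.11111111.11100000.00000000
AND operation:
Net:  01001001.11111001.11000000.00000000
Network: 73.249.192.0/19


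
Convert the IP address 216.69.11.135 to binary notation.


216 = 11011000
69 = 01000101
11 = 00001011
135 = 10000111
Binary: 11011000.01000101.00001011.10000111


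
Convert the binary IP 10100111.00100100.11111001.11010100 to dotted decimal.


10100111 = 167
00100100 = 36
11111001 = 249
11010100 = 212
IP: 167.36.249.212


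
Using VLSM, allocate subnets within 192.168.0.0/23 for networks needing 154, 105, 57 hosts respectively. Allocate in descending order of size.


154 hosts -> /24 (254 usable): 192.168.0.0/24
105 hosts -> /25 (126 usable): 192.168.1.0/25
57 hosts -> /26 (62 usable): 192.168.1.128/26
Allocation: 192.168.0.0/24 (154 hosts, 254 usable); 192.168.1.0/25 (105 hosts, 126 usable); 192.168.1.128/26 (57 hosts, 62 usable)


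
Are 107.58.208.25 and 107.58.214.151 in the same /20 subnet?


Mask: 255.255.240.0
107.58.208.25 AND mask = 107.58.208.0
107.58.214.151 AND mask = 107.58.208.0
Yes, same subnet (107.58.208.0)


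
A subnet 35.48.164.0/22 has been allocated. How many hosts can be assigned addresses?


Host bits = 32 - 22 = 10
Total addresses = 2^10 = 1024
Usable = total - 2 (network and broadcast)
Usable hosts: 1022


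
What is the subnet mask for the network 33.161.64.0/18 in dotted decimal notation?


/18 means 18 network bits, 14 host bits
Binary: 11111111111111111100000000000000
Mask: 255.255.192.0


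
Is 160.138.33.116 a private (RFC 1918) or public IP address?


RFC 1918 private ranges:
  10.0.0.0/8 (10.0.0.0 - 10.255.255.255)
  172.16.0.0/12 (172.16.0.0 - 172.31.255.255)
  192.168.0.0/16 (192.168.0.0 - 192.168.255.255)
Public (not in any RFC 1918 range)


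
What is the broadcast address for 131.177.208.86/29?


Network: 131.177.208.80/29
Host bits = 3
Set all host bits to 1:
Broadcast: 131.177.208.87


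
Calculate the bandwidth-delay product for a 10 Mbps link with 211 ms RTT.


BDP = bandwidth * RTT
= 10 Mbps * 211 ms
= 10 * 1e6 * 211 / 1000 bits
= 2110000 bits
= 263750 bytes
= 257.5684 KB
BDP = 2110000 bits (263750 bytes)


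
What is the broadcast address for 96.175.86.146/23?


Network: 96.175.86.0/23
Host bits = 9
Set all host bits to 1:
Broadcast: 96.175.87.255


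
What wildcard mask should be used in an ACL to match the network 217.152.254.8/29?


Subnet mask: 255.255.255.248
Wildcard = 255.255.255.255 - subnet mask
255 - 255 = 0
255 - 255 = 0
255 - 255 = 0
255 - 248 = 7
Wildcard: 0.0.0.7


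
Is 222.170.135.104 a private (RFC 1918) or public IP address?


RFC 1918 private ranges:
  10.0.0.0/8 (10.0.0.0 - 10.255.255.255)
  172.16.0.0/12 (172.16.0.0 - 172.31.255.255)
  192.168.0.0/16 (192.168.0.0 - 192.168.255.255)
Public (not in any RFC 1918 range)


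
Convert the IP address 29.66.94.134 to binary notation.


29 = 00011101
66 = 01000010
94 = 01011110
134 = 10000110
Binary: 00011101.01000010.01011110.10000110


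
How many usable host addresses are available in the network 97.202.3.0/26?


Host bits = 32 - 26 = 6
Total addresses = 2^6 = 64
Usable = total - 2 (network and broadcast)
Usable hosts: 62


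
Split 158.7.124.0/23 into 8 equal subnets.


New prefix = 23 + 3 = 26
Each subnet has 64 addresses
  158.7.124.0/26
  158.7.124.64/26
  158.7.124.128/26
  158.7.124.192/26
  158.7.125.0/26
  158.7.125.64/26
  158.7.125.128/26
  158.7.125.192/26
Subnets: 158.7.124.0/26, 158.7.124.64/26, 158.7.124.128/26, 158.7.124.192/26, 158.7.125.0/26, 158.7.125.64/26, 158.7.125.128/26, 158.7.125.192/26


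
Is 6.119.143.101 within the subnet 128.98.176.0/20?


Subnet network: 128.98.176.0
Test IP AND mask: 6.119.128.0
No, 6.119.143.101 is not in 128.98.176.0/20


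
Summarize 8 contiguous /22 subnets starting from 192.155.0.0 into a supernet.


Original prefix: /22
Number of subnets: 8 = 2^3
New prefix = 22 - 3 = 19
Supernet: 192.155.0.0/19


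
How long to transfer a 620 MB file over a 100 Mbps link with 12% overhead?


Effective throughput = 100 * (1 - 12/100) = 88 Mbps
File size in Mb = 620 * 8 = 4960 Mb
Time = 4960 / 88
Time = 56.3636 seconds


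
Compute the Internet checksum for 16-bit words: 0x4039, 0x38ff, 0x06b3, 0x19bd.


Sum all words (with carry folding):
+ 0x4039 = 0x4039
+ 0x38ff = 0x7938
+ 0x06b3 = 0x7feb
+ 0x19bd = 0x99a8
One's complement: ~0x99a8
Checksum = 0x6657


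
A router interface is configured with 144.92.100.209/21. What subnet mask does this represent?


/21 means 21 network bits, 11 host bits
Binary: 11111111111111111111100000000000
Mask: 255.255.248.0


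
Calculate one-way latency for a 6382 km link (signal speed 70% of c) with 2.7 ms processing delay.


Speed = 0.7 * 3e5 km/s = 210000 km/s
Propagation delay = 6382 / 210000 = 0.0304 s = 30.3905 ms
Processing delay = 2.7 ms
Total one-way latency = 33.0905 ms


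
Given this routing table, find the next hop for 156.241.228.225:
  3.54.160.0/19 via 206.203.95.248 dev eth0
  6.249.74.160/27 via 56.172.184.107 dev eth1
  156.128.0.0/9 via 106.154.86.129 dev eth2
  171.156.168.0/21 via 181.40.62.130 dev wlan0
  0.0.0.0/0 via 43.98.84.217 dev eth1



Longest prefix match for 156.241.228.225:
  /19 3.54.160.0: no
  /27 6.249.74.160: no
  /9 156.128.0.0: MATCH
  /21 171.156.168.0: no
  /0 0.0.0.0: MATCH
Selected: next-hop 106.154.86.129 via eth2 (matched /9)


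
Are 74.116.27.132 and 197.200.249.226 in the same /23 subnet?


Mask: 255.255.254.0
74.116.27.132 AND mask = 74.116.26.0
197.200.249.226 AND mask = 197.200.248.0
No, different subnets (74.116.26.0 vs 197.200.248.0)


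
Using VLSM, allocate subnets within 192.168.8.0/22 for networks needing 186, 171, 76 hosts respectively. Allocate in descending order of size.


186 hosts -> /24 (254 usable): 192.168.8.0/24
171 hosts -> /24 (254 usable): 192.168.9.0/24
76 hosts -> /25 (126 usable): 192.168.10.0/25
Allocation: 192.168.8.0/24 (186 hosts, 254 usable); 192.168.9.0/24 (171 hosts, 254 usable); 192.168.10.0/25 (76 hosts, 126 usable)


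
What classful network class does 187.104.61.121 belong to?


First octet: 187
Binary: 10111011
10xxxxxx -> Class B (128-191)
Class B, default mask 255.255.0.0 (/16)


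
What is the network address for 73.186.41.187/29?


IP:   01001001.10111010.00101001.10111011
Mask: 11111111.11111111.11111111.11111000
AND operation:
Net:  01001001.10111010.00101001.10111000
Network: 73.186.41.184/29


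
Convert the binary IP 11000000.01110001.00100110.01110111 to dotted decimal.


11000000 = 192
01110001 = 113
00100110 = 38
01110111 = 119
IP: 192.113.38.119


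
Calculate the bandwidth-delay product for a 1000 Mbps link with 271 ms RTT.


BDP = bandwidth * RTT
= 1000 Mbps * 271 ms
= 1000 * 1e6 * 271 / 1000 bits
= 271000000 bits
= 33875000 bytes
= 33081.0547 KB
BDP = 271000000 bits (33875000 bytes)


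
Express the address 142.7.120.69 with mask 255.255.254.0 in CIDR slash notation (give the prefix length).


Binary: 11111111.11111111.11111110.00000000
Count leading 1s
Prefix: /23


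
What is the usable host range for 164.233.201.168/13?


Network: 164.232.0.0
Broadcast: 164.239.255.255
First usable = network + 1
Last usable = broadcast - 1
Range: 164.232.0.1 to 164.239.255.254


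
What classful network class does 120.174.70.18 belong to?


First octet: 120
Binary: 01111000
0xxxxxxx -> Class A (1-126)
Class A, default mask 255.0.0.0 (/8)


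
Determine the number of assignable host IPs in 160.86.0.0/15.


Host bits = 32 - 15 = 17
Total addresses = 2^17 = 131072
Usable = total - 2 (network and broadcast)
Usable hosts: 131070


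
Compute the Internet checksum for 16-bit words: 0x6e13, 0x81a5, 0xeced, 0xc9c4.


Sum all words (with carry folding):
+ 0x6e13 = 0x6e13
+ 0x81a5 = 0xefb8
+ 0xeced = 0xdca6
+ 0xc9c4 = 0xa66b
One's complement: ~0xa66b
Checksum = 0x5994


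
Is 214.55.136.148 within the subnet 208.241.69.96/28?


Subnet network: 208.241.69.96
Test IP AND mask: 214.55.136.144
No, 214.55.136.148 is not in 208.241.69.96/28


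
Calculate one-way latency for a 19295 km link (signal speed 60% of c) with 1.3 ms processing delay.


Speed = 0.6 * 3e5 km/s = 180000 km/s
Propagation delay = 19295 / 180000 = 0.1072 s = 107.1944 ms
Processing delay = 1.3 ms
Total one-way latency = 108.4944 ms


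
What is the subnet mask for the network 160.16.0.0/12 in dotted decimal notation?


/12 means 12 network bits, 20 host bits
Binary: 11111111111100000000000000000000
Mask: 255.240.0.0


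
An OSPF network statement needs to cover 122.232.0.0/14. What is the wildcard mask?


Subnet mask: 255.252.0.0
Wildcard = 255.255.255.255 - subnet mask
255 - 255 = 0
255 - 252 = 3
255 - 0 = 255
255 - 0 = 255
Wildcard: 0.3.255.255


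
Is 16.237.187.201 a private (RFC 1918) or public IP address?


RFC 1918 private ranges:
  10.0.0.0/8 (10.0.0.0 - 10.255.255.255)
  172.16.0.0/12 (172.16.0.0 - 172.31.255.255)
  192.168.0.0/16 (192.168.0.0 - 192.168.255.255)
Public (not in any RFC 1918 range)


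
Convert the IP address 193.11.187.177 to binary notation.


193 = 11000001
11 = 00001011
187 = 10111011
177 = 10110001
Binary: 11000001.00001011.10111011.10110001


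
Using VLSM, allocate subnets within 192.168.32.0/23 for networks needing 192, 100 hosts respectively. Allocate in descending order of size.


192 hosts -> /24 (254 usable): 192.168.32.0/24
100 hosts -> /25 (126 usable): 192.168.33.0/25
Allocation: 192.168.32.0/24 (192 hosts, 254 usable); 192.168.33.0/25 (100 hosts, 126 usable)


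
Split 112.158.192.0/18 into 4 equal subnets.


New prefix = 18 + 2 = 20
Each subnet has 4096 addresses
  112.158.192.0/20
  112.158.208.0/20
  112.158.224.0/20
  112.158.240.0/20
Subnets: 112.158.192.0/20, 112.158.208.0/20, 112.158.224.0/20, 112.158.240.0/20


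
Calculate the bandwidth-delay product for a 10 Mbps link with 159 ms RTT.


BDP = bandwidth * RTT
= 10 Mbps * 159 ms
= 10 * 1e6 * 159 / 1000 bits
= 1590000 bits
= 198750 bytes
= 194.0918 KB
BDP = 1590000 bits (198750 bytes)


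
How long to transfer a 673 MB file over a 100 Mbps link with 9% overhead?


Effective throughput = 100 * (1 - 9/100) = 91 Mbps
File size in Mb = 673 * 8 = 5384 Mb
Time = 5384 / 91
Time = 59.1648 seconds


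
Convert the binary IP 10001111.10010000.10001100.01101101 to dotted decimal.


10001111 = 143
10010000 = 144
10001100 = 140
01101101 = 109
IP: 143.144.140.109


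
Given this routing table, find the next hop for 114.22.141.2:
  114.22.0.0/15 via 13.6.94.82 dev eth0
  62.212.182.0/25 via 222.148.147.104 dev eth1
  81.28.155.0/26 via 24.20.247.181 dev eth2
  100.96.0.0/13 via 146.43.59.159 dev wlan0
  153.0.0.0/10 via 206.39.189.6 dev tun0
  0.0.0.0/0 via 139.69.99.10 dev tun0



Longest prefix match for 114.22.141.2:
  /15 114.22.0.0: MATCH
  /25 62.212.182.0: no
  /26 81.28.155.0: no
  /13 100.96.0.0: no
  /10 153.0.0.0: no
  /0 0.0.0.0: MATCH
Selected: next-hop 13.6.94.82 via eth0 (matched /15)


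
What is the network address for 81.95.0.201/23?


IP:   01010001.01011111.00000000.11001001
Mask: 11111111.11111111.11111110.00000000
AND operation:
Net:  01010001.01011111.00000000.00000000
Network: 81.95.0.0/23


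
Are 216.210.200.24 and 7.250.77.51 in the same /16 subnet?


Mask: 255.255.0.0
216.210.200.24 AND mask = 216.210.0.0
7.250.77.51 AND mask = 7.250.0.0
No, different subnets (216.210.0.0 vs 7.250.0.0)


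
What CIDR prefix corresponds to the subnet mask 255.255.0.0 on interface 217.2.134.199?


Binary: 11111111.11111111.00000000.00000000
Count leading 1s
Prefix: /16


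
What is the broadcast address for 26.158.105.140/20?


Network: 26.158.96.0/20
Host bits = 12
Set all host bits to 1:
Broadcast: 26.158.111.255


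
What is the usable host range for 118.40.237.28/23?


Network: 118.40.236.0
Broadcast: 118.40.237.255
First usable = network + 1
Last usable = broadcast - 1
Range: 118.40.236.1 to 118.40.237.254


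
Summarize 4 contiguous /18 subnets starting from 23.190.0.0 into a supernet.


Original prefix: /18
Number of subnets: 4 = 2^2
New prefix = 18 - 2 = 16
Supernet: 23.190.0.0/16


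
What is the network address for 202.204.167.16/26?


IP:   11001010.11001100.10100111.00010000
Mask: 11111111.11111111.11111111.11000000
AND operation:
Net:  11001010.11001100.10100111.00000000
Network: 202.204.167.0/26


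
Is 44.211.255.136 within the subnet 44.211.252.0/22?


Subnet network: 44.211.252.0
Test IP AND mask: 44.211.252.0
Yes, 44.211.255.136 is in 44.211.252.0/22


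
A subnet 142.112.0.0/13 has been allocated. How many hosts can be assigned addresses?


Host bits = 32 - 13 = 19
Total addresses = 2^19 = 524288
Usable = total - 2 (network and broadcast)
Usable hosts: 524286


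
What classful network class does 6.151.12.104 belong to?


First octet: 6
Binary: 00000110
0xxxxxxx -> Class A (1-126)
Class A, default mask 255.0.0.0 (/8)


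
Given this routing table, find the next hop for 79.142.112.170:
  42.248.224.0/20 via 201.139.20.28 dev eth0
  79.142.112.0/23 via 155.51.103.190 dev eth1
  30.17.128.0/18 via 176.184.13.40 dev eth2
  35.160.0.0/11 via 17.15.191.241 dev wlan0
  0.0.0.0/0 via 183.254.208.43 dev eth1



Longest prefix match for 79.142.112.170:
  /20 42.248.224.0: no
  /23 79.142.112.0: MATCH
  /18 30.17.128.0: no
  /11 35.160.0.0: no
  /0 0.0.0.0: MATCH
Selected: next-hop 155.51.103.190 via eth1 (matched /23)


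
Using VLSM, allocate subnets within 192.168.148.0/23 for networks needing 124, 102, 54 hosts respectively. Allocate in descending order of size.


124 hosts -> /25 (126 usable): 192.168.148.0/25
102 hosts -> /25 (126 usable): 192.168.148.128/25
54 hosts -> /26 (62 usable): 192.168.149.0/26
Allocation: 192.168.148.0/25 (124 hosts, 126 usable); 192.168.148.128/25 (102 hosts, 126 usable); 192.168.149.0/26 (54 hosts, 62 usable)


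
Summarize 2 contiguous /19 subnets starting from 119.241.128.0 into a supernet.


Original prefix: /19
Number of subnets: 2 = 2^1
New prefix = 19 - 1 = 18
Supernet: 119.241.128.0/18


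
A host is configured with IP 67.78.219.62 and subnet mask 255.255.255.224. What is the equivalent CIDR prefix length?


Binary: 11111111.11111111.11111111.11100000
Count leading 1s
Prefix: /27


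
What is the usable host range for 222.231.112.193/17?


Network: 222.231.0.0
Broadcast: 222.231.127.255
First usable = network + 1
Last usable = broadcast - 1
Range: 222.231.0.1 to 222.231.127.254


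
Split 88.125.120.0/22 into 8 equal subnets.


New prefix = 22 + 3 = 25
Each subnet has 128 addresses
  88.125.120.0/25
  88.125.120.128/25
  88.125.121.0/25
  88.125.121.128/25
  88.125.122.0/25
  88.125.122.128/25
  88.125.123.0/25
  88.125.123.128/25
Subnets: 88.125.120.0/25, 88.125.120.128/25, 88.125.121.0/25, 88.125.121.128/25, 88.125.122.0/25, 88.125.122.128/25, 88.125.123.0/25, 88.125.123.128/25


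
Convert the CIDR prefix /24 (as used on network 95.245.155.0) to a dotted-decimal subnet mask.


/24 means 24 network bits, 8 host bits
Binary: 11111111111111111111111100000000
Mask: 255.255.255.0


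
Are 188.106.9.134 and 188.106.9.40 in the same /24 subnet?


Mask: 255.255.255.0
188.106.9.134 AND mask = 188.106.9.0
188.106.9.40 AND mask = 188.106.9.0
Yes, same subnet (188.106.9.0)


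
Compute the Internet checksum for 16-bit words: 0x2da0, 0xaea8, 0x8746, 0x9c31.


Sum all words (with carry folding):
+ 0x2da0 = 0x2da0
+ 0xaea8 = 0xdc48
+ 0x8746 = 0x638f
+ 0x9c31 = 0xffc0
One's complement: ~0xffc0
Checksum = 0x003f


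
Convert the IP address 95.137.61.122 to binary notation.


95 = 01011111
137 = 10001001
61 = 00111101
122 = 01111010
Binary: 01011111.10001001.00111101.01111010


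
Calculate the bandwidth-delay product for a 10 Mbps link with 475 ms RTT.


BDP = bandwidth * RTT
= 10 Mbps * 475 ms
= 10 * 1e6 * 475 / 1000 bits
= 4750000 bits
= 593750 bytes
= 579.834 KB
BDP = 4750000 bits (593750 bytes)


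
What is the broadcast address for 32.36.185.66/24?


Network: 32.36.185.0/24
Host bits = 8
Set all host bits to 1:
Broadcast: 32.36.185.255


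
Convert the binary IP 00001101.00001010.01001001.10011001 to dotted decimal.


00001101 = 13
00001010 = 10
01001001 = 73
10011001 = 153
IP: 13.10.73.153


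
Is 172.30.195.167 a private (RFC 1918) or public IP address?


RFC 1918 private ranges:
  10.0.0.0/8 (10.0.0.0 - 10.255.255.255)
  172.16.0.0/12 (172.16.0.0 - 172.31.255.255)
  192.168.0.0/16 (192.168.0.0 - 192.168.255.255)
Private (in 172.16.0.0/12)


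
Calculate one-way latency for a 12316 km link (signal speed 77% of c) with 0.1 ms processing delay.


Speed = 0.77 * 3e5 km/s = 231000 km/s
Propagation delay = 12316 / 231000 = 0.0533 s = 53.316 ms
Processing delay = 0.1 ms
Total one-way latency = 53.416 ms


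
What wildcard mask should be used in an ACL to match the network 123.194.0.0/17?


Subnet mask: 255.255.128.0
Wildcard = 255.255.255.255 - subnet mask
255 - 255 = 0
255 - 255 = 0
255 - 128 = 127
255 - 0 = 255
Wildcard: 0.0.127.255


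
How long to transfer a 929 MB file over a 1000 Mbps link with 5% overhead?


Effective throughput = 1000 * (1 - 5/100) = 950 Mbps
File size in Mb = 929 * 8 = 7432 Mb
Time = 7432 / 950
Time = 7.8232 seconds


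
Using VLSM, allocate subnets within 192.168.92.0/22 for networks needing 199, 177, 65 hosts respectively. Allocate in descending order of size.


199 hosts -> /24 (254 usable): 192.168.92.0/24
177 hosts -> /24 (254 usable): 192.168.93.0/24
65 hosts -> /25 (126 usable): 192.168.94.0/25
Allocation: 192.168.92.0/24 (199 hosts, 254 usable); 192.168.93.0/24 (177 hosts, 254 usable); 192.168.94.0/25 (65 hosts, 126 usable)


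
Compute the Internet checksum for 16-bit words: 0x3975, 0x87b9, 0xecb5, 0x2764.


Sum all words (with carry folding):
+ 0x3975 = 0x3975
+ 0x87b9 = 0xc12e
+ 0xecb5 = 0xade4
+ 0x2764 = 0xd548
One's complement: ~0xd548
Checksum = 0x2ab7


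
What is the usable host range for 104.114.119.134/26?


Network: 104.114.119.128
Broadcast: 104.114.119.191
First usable = network + 1
Last usable = broadcast - 1
Range: 104.114.119.129 to 104.114.119.190


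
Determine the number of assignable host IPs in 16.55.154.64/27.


Host bits = 32 - 27 = 5
Total addresses = 2^5 = 32
Usable = total - 2 (network and broadcast)
Usable hosts: 30


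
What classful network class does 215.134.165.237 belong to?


First octet: 215
Binary: 11010111
110xxxxx -> Class C (192-223)
Class C, default mask 255.255.255.0 (/24)


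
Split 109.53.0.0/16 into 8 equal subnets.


New prefix = 16 + 3 = 19
Each subnet has 8192 addresses
  109.53.0.0/19
  109.53.32.0/19
  109.53.64.0/19
  109.53.96.0/19
  109.53.128.0/19
  109.53.160.0/19
  109.53.192.0/19
  109.53.224.0/19
Subnets: 109.53.0.0/19, 109.53.32.0/19, 109.53.64.0/19, 109.53.96.0/19, 109.53.128.0/19, 109.53.160.0/19, 109.53.192.0/19, 109.53.224.0/19


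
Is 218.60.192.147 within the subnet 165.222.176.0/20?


Subnet network: 165.222.176.0
Test IP AND mask: 218.60.192.0
No, 218.60.192.147 is not in 165.222.176.0/20


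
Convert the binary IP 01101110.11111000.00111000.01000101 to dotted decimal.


01101110 = 110
11111000 = 248
00111000 = 56
01000101 = 69
IP: 110.248.56.69


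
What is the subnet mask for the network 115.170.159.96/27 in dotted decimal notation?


/27 means 27 network bits, 5 host bits
Binary: 11111111111111111111111111100000
Mask: 255.255.255.224


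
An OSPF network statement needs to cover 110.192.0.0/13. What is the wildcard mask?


Subnet mask: 255.248.0.0
Wildcard = 255.255.255.255 - subnet mask
255 - 255 = 0
255 - 248 = 7
255 - 0 = 255
255 - 0 = 255
Wildcard: 0.7.255.255


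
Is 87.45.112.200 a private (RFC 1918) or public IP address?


RFC 1918 private ranges:
  10.0.0.0/8 (10.0.0.0 - 10.255.255.255)
  172.16.0.0/12 (172.16.0.0 - 172.31.255.255)
  192.168.0.0/16 (192.168.0.0 - 192.168.255.255)
Public (not in any RFC 1918 range)


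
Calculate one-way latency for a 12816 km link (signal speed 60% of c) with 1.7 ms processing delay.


Speed = 0.6 * 3e5 km/s = 180000 km/s
Propagation delay = 12816 / 180000 = 0.0712 s = 71.2 ms
Processing delay = 1.7 ms
Total one-way latency = 72.9 ms


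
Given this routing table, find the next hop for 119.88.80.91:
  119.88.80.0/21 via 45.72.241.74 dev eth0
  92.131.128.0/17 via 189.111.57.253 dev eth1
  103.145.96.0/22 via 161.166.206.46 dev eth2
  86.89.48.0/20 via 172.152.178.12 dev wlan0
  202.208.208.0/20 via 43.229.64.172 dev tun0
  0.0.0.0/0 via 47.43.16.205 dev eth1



Longest prefix match for 119.88.80.91:
  /21 119.88.80.0: MATCH
  /17 92.131.128.0: no
  /22 103.145.96.0: no
  /20 86.89.48.0: no
  /20 202.208.208.0: no
  /0 0.0.0.0: MATCH
Selected: next-hop 45.72.241.74 via eth0 (matched /21)


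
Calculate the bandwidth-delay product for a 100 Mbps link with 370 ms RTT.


BDP = bandwidth * RTT
= 100 Mbps * 370 ms
= 100 * 1e6 * 370 / 1000 bits
= 37000000 bits
= 4625000 bytes
= 4516.6016 KB
BDP = 37000000 bits (4625000 bytes)


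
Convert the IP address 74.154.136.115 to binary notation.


74 = 01001010
154 = 10011010
136 = 10001000
115 = 01110011
Binary: 01001010.10011010.10001000.01110011


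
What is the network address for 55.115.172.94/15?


IP:   00110111.01110011.10101100.01011110
Mask: 11111111.11111110.00000000.00000000
AND operation:
Net:  00110111.01110010.00000000.00000000
Network: 55.114.0.0/15


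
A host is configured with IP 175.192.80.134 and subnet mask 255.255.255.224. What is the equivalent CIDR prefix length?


Binary: 11111111.11111111.11111111.11100000
Count leading 1s
Prefix: /27


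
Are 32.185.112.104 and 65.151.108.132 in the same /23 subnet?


Mask: 255.255.254.0
32.185.112.104 AND mask = 32.185.112.0
65.151.108.132 AND mask = 65.151.108.0
No, different subnets (32.185.112.0 vs 65.151.108.0)


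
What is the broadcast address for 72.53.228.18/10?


Network: 72.0.0.0/10
Host bits = 22
Set all host bits to 1:
Broadcast: 72.63.255.255


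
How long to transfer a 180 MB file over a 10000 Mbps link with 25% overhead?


Effective throughput = 10000 * (1 - 25/100) = 7500 Mbps
File size in Mb = 180 * 8 = 1440 Mb
Time = 1440 / 7500
Time = 0.192 seconds


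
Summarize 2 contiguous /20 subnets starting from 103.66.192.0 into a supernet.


Original prefix: /20
Number of subnets: 2 = 2^1
New prefix = 20 - 1 = 19
Supernet: 103.66.192.0/19


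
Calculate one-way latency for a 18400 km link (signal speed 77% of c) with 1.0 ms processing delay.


Speed = 0.77 * 3e5 km/s = 231000 km/s
Propagation delay = 18400 / 231000 = 0.0797 s = 79.6537 ms
Processing delay = 1.0 ms
Total one-way latency = 80.6537 ms


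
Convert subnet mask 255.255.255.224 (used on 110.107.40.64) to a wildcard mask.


Subnet mask: 255.255.255.224
Wildcard = 255.255.255.255 - subnet mask
255 - 255 = 0
255 - 255 = 0
255 - 255 = 0
255 - 224 = 31
Wildcard: 0.0.0.31


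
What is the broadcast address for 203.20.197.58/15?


Network: 203.20.0.0/15
Host bits = 17
Set all host bits to 1:
Broadcast: 203.21.255.255


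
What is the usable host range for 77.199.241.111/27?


Network: 77.199.241.96
Broadcast: 77.199.241.127
First usable = network + 1
Last usable = broadcast - 1
Range: 77.199.241.97 to 77.199.241.126


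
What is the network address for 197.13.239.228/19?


IP:   11000101.00001101.11101111.11100100
Mask: 11111111.11111111.11100000.00000000
AND operation:
Net:  11000101.00001101.11100000.00000000
Network: 197.13.224.0/19


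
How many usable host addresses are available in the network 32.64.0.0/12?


Host bits = 32 - 12 = 20
Total addresses = 2^20 = 1048576
Usable = total - 2 (network and broadcast)
Usable hosts: 1048574


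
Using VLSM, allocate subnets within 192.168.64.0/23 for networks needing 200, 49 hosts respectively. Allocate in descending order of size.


200 hosts -> /24 (254 usable): 192.168.64.0/24
49 hosts -> /26 (62 usable): 192.168.65.0/26
Allocation: 192.168.64.0/24 (200 hosts, 254 usable); 192.168.65.0/26 (49 hosts, 62 usable)


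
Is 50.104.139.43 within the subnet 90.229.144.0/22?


Subnet network: 90.229.144.0
Test IP AND mask: 50.104.136.0
No, 50.104.139.43 is not in 90.229.144.0/22


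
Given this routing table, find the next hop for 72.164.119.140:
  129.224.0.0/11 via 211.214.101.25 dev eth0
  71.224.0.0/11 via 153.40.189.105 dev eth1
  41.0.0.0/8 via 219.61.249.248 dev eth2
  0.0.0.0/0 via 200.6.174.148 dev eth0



Longest prefix match for 72.164.119.140:
  /11 129.224.0.0: no
  /11 71.224.0.0: no
  /8 41.0.0.0: no
  /0 0.0.0.0: MATCH
Selected: next-hop 200.6.174.148 via eth0 (matched /0)


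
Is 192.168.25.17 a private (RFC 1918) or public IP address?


RFC 1918 private ranges:
  10.0.0.0/8 (10.0.0.0 - 10.255.255.255)
  172.16.0.0/12 (172.16.0.0 - 172.31.255.255)
  192.168.0.0/16 (192.168.0.0 - 192.168.255.255)
Private (in 192.168.0.0/16)


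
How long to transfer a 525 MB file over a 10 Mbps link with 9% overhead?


Effective throughput = 10 * (1 - 9/100) = 9.1 Mbps
File size in Mb = 525 * 8 = 4200 Mb
Time = 4200 / 9.1
Time = 461.5385 seconds


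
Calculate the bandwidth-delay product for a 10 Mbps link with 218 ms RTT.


BDP = bandwidth * RTT
= 10 Mbps * 218 ms
= 10 * 1e6 * 218 / 1000 bits
= 2180000 bits
= 272500 bytes
= 266.1133 KB
BDP = 2180000 bits (272500 bytes)


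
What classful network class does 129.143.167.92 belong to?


First octet: 129
Binary: 10000001
10xxxxxx -> Class B (128-191)
Class B, default mask 255.255.0.0 (/16)


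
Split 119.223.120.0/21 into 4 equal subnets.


New prefix = 21 + 2 = 23
Each subnet has 512 addresses
  119.223.120.0/23
  119.223.122.0/23
  119.223.124.0/23
  119.223.126.0/23
Subnets: 119.223.120.0/23, 119.223.122.0/23, 119.223.124.0/23, 119.223.126.0/23


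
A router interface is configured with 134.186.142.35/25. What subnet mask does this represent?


/25 means 25 network bits, 7 host bits
Binary: 11111111111111111111111110000000
Mask: 255.255.255.128


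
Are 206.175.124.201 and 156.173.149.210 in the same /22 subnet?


Mask: 255.255.252.0
206.175.124.201 AND mask = 206.175.124.0
156.173.149.210 AND mask = 156.173.148.0
No, different subnets (206.175.124.0 vs 156.173.148.0)


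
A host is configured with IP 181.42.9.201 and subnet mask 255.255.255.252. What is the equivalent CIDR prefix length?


Binary: 11111111.11111111.11111111.11111100
Count leading 1s
Prefix: /30


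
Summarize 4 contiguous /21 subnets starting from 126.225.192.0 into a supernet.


Original prefix: /21
Number of subnets: 4 = 2^2
New prefix = 21 - 2 = 19
Supernet: 126.225.192.0/19


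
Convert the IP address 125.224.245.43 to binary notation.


125 = 01111101
224 = 11100000
245 = 11110101
43 = 00101011
Binary: 01111101.11100000.11110101.00101011


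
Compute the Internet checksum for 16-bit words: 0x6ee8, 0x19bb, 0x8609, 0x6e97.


Sum all words (with carry folding):
+ 0x6ee8 = 0x6ee8
+ 0x19bb = 0x88a3
+ 0x8609 = 0x0ead
+ 0x6e97 = 0x7d44
One's complement: ~0x7d44
Checksum = 0x82bb


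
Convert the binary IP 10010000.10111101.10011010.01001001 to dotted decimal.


10010000 = 144
10111101 = 189
10011010 = 154
01001001 = 73
IP: 144.189.154.73


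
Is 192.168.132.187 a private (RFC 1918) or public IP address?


RFC 1918 private ranges:
  10.0.0.0/8 (10.0.0.0 - 10.255.255.255)
  172.16.0.0/12 (172.16.0.0 - 172.31.255.255)
  192.168.0.0/16 (192.168.0.0 - 192.168.255.255)
Private (in 192.168.0.0/16)


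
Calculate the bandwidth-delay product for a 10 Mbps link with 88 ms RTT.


BDP = bandwidth * RTT
= 10 Mbps * 88 ms
= 10 * 1e6 * 88 / 1000 bits
= 880000 bits
= 110000 bytes
= 107.4219 KB
BDP = 880000 bits (110000 bytes)


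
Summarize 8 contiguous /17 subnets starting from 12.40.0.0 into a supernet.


Original prefix: /17
Number of subnets: 8 = 2^3
New prefix = 17 - 3 = 14
Supernet: 12.40.0.0/14


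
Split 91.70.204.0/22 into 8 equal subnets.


New prefix = 22 + 3 = 25
Each subnet has 128 addresses
  91.70.204.0/25
  91.70.204.128/25
  91.70.205.0/25
  91.70.205.128/25
  91.70.206.0/25
  91.70.206.128/25
  91.70.207.0/25
  91.70.207.128/25
Subnets: 91.70.204.0/25, 91.70.204.128/25, 91.70.205.0/25, 91.70.205.128/25, 91.70.206.0/25, 91.70.206.128/25, 91.70.207.0/25, 91.70.207.128/25


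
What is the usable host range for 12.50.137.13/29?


Network: 12.50.137.8
Broadcast: 12.50.137.15
First usable = network + 1
Last usable = broadcast - 1
Range: 12.50.137.9 to 12.50.137.14
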